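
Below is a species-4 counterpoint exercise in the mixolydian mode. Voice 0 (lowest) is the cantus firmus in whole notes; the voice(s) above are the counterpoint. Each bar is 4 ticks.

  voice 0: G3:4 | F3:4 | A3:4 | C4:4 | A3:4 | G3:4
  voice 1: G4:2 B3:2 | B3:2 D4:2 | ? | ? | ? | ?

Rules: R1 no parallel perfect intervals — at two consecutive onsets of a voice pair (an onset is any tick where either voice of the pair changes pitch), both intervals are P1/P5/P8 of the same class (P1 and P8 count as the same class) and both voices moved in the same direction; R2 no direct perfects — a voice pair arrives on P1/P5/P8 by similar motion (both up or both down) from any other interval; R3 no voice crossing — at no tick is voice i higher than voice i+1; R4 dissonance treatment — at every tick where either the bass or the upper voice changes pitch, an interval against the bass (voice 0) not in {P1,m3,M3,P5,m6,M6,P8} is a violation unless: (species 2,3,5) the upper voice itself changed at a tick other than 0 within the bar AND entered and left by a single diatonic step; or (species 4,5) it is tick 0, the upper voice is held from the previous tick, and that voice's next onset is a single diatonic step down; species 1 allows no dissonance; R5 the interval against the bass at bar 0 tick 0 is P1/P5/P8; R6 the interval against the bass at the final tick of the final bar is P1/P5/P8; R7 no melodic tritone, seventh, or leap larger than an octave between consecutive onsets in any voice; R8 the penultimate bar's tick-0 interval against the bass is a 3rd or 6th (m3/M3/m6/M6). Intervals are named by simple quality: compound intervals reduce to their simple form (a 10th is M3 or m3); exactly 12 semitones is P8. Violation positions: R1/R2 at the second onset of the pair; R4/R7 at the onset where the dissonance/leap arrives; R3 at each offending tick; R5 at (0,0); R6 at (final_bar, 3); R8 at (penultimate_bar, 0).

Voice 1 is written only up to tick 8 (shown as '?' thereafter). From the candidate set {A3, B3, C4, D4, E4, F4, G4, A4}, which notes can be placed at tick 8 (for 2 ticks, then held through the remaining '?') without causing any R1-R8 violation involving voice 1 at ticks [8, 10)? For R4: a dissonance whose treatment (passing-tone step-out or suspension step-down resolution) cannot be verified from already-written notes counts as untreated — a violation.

{A3, C4, F4}

A3: legal
B3: violates R4
C4: legal
D4: violates R4
E4: violates R2
F4: legal
G4: violates R4
A4: violates R2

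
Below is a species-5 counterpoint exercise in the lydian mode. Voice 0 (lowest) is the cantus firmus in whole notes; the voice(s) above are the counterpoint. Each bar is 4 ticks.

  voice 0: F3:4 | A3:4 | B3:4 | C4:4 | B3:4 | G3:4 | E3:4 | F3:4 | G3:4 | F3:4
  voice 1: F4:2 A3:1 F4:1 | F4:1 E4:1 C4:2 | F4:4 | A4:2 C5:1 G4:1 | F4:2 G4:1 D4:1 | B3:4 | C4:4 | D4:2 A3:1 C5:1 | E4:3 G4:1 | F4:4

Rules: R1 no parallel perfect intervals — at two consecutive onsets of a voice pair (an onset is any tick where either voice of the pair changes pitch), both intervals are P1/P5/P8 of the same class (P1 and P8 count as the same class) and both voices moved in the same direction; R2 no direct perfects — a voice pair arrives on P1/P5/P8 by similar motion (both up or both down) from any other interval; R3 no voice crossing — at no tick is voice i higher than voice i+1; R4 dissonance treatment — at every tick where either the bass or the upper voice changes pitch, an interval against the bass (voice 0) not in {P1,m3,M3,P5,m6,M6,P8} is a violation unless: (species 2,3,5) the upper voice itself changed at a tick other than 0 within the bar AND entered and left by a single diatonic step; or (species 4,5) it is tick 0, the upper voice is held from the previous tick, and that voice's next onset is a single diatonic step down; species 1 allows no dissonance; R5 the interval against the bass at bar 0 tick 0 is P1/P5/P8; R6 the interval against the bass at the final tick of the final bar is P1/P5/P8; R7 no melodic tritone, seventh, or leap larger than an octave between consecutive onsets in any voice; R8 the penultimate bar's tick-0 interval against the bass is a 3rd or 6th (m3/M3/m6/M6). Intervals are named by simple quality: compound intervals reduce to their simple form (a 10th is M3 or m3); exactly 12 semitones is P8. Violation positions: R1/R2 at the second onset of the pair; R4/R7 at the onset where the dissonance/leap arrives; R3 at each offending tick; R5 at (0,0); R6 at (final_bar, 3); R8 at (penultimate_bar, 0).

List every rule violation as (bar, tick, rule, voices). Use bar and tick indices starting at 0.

(2, 0, R4, (0, 1))
(4, 0, R4, (0, 1))
(7, 3, R7, (1,))
(9, 0, R1, (0, 1))

bar 0: v0=F3 v1=F4 downbeat P8
bar 1: v0=A3 v1=F4 downbeat m6
bar 2: v0=B3 v1=F4 downbeat TT
bar 3: v0=C4 v1=A4 downbeat M6
bar 4: v0=B3 v1=F4 downbeat TT
bar 5: v0=G3 v1=B3 downbeat M3
bar 6: v0=E3 v1=C4 downbeat m6
bar 7: v0=F3 v1=D4 downbeat M6
bar 8: v0=G3 v1=E4 downbeat M6
bar 9: v0=F3 v1=F4 downbeat P8
  -> R4 @ bar 2 tick 0 v(0, 1): B3/F4 TT untreated
  -> R4 @ bar 4 tick 0 v(0, 1): B3/F4 TT untreated
  -> R7 @ bar 7 tick 3 v(1,): A3->C5 leap 15st
  -> R1 @ bar 9 tick 0 v(0, 1): G3/G4 P8 -> F3/F4 P8 similar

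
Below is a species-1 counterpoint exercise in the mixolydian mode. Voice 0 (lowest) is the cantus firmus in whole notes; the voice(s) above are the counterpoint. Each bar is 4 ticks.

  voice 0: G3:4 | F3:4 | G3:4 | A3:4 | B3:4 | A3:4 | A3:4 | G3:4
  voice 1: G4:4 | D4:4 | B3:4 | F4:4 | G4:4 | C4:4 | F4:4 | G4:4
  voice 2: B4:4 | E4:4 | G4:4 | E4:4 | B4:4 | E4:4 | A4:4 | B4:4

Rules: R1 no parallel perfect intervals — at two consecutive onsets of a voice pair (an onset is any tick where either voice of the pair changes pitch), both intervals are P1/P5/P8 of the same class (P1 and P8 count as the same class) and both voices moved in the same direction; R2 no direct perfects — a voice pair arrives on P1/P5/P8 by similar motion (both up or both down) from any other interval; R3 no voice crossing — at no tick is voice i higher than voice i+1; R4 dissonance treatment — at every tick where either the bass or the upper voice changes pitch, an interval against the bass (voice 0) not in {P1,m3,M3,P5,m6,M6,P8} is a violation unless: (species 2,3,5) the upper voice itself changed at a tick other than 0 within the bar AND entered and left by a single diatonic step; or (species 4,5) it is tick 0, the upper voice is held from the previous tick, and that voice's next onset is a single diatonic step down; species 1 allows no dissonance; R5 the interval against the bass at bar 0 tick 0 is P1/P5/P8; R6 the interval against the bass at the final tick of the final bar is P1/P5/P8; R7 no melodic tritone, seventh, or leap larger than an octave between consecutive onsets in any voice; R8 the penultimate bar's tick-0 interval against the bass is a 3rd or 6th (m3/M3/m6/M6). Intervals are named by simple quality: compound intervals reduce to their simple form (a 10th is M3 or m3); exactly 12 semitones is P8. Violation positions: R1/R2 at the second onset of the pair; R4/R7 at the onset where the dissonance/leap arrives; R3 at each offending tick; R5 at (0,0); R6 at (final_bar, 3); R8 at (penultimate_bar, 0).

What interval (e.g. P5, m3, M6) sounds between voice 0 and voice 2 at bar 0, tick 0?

voice 0=G3 voice 2=B4 -> M3

M3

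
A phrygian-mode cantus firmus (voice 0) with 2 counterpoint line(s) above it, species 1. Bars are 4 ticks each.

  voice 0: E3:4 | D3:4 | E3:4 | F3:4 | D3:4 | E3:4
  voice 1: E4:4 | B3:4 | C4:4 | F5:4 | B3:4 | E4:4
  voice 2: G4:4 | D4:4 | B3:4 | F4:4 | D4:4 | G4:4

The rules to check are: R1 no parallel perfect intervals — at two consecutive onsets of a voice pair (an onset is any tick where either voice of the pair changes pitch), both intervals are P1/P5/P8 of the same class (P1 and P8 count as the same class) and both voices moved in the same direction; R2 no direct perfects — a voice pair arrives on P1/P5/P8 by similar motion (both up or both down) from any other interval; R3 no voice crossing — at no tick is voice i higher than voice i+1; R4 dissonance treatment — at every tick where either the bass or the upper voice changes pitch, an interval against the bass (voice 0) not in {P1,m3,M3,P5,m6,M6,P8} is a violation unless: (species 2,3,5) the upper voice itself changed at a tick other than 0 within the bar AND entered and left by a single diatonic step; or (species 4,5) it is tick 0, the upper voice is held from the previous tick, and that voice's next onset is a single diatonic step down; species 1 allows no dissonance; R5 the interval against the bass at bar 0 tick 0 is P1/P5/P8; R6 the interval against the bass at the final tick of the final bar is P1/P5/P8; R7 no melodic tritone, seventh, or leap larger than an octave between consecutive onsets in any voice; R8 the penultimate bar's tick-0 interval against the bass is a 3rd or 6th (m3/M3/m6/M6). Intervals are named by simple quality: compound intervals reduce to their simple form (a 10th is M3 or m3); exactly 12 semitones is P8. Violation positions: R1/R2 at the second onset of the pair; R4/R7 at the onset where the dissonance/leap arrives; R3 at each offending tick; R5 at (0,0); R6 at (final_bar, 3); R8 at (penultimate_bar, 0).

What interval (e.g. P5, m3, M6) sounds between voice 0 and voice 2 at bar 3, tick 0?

P8

voice 0=F3 voice 2=F4 -> P8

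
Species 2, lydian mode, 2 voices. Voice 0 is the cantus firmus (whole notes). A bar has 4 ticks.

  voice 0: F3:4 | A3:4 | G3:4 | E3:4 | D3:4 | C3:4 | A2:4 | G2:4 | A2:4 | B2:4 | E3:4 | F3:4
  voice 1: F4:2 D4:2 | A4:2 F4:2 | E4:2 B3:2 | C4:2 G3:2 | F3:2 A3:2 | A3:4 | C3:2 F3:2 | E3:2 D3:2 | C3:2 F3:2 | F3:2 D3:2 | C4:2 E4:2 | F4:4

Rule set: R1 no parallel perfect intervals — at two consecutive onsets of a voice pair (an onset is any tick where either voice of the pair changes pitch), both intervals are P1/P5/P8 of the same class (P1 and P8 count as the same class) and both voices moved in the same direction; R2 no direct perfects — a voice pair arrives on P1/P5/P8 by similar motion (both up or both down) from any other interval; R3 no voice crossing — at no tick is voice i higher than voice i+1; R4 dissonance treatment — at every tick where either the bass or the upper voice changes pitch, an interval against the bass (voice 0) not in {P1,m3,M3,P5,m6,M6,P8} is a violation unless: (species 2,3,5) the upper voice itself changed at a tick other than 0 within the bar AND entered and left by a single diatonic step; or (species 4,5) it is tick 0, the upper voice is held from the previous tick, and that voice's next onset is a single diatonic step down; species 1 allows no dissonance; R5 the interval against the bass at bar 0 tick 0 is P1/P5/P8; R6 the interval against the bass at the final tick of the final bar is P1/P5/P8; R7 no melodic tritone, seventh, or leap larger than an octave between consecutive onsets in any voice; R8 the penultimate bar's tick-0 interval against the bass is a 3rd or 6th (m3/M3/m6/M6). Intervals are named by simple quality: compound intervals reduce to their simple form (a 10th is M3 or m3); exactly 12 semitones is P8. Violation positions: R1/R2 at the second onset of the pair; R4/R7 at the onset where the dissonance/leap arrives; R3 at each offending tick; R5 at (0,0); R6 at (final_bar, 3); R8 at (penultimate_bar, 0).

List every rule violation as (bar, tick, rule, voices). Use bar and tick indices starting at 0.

bar 0: v0=F3 v1=F4 downbeat P8
bar 1: v0=A3 v1=A4 downbeat P8
bar 2: v0=G3 v1=E4 downbeat M6
bar 3: v0=E3 v1=C4 downbeat m6
bar 4: v0=D3 v1=F3 downbeat m3
bar 5: v0=C3 v1=A3 downbeat M6
bar 6: v0=A2 v1=C3 downbeat m3
bar 7: v0=G2 v1=E3 downbeat M6
bar 8: v0=A2 v1=C3 downbeat m3
bar 9: v0=B2 v1=F3 downbeat TT
bar 10: v0=E3 v1=C4 downbeat m6
bar 11: v0=F3 v1=F4 downbeat P8
  -> R2 @ bar 1 tick 0 v(0, 1): F3/D4 M6 -> A3/A4 P8 similar
  -> R4 @ bar 9 tick 0 v(0, 1): B2/F3 TT untreated
  -> R7 @ bar 10 tick 0 v(1,): D3->C4 leap 10st
  -> R1 @ bar 11 tick 0 v(0, 1): E3/E4 P8 -> F3/F4 P8 similar

(1, 0, R2, (0, 1))
(9, 0, R4, (0, 1))
(10, 0, R7, (1,))
(11, 0, R1, (0, 1))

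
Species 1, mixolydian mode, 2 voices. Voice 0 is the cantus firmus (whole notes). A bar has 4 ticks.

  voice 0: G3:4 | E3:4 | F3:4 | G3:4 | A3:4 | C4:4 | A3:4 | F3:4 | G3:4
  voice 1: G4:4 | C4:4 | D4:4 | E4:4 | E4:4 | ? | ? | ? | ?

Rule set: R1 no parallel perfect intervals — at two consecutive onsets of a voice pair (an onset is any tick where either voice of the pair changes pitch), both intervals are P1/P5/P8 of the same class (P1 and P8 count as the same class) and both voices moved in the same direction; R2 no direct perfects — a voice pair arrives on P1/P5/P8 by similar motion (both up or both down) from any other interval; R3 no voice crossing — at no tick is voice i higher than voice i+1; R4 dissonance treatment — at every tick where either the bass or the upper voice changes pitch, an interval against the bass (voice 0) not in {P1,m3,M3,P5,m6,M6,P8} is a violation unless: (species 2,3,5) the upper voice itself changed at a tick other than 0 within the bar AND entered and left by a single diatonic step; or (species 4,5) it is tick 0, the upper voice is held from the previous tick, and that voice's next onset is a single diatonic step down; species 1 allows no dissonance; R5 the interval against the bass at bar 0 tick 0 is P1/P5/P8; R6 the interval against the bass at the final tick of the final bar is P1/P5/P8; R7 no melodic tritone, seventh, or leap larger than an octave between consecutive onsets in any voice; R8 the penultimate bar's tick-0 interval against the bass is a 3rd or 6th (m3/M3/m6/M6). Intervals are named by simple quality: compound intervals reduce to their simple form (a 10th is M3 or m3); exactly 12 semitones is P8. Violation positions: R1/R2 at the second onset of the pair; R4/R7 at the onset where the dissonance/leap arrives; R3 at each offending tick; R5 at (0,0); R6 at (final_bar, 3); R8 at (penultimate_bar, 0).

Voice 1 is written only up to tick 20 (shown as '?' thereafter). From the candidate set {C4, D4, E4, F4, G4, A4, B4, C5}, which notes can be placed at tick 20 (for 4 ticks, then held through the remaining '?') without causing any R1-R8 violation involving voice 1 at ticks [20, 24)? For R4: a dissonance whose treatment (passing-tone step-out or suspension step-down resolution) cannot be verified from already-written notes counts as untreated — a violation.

C4: legal
D4: violates R4
E4: legal
F4: violates R4
G4: violates R1
A4: legal
B4: violates R4
C5: violates R2

{A4, C4, E4}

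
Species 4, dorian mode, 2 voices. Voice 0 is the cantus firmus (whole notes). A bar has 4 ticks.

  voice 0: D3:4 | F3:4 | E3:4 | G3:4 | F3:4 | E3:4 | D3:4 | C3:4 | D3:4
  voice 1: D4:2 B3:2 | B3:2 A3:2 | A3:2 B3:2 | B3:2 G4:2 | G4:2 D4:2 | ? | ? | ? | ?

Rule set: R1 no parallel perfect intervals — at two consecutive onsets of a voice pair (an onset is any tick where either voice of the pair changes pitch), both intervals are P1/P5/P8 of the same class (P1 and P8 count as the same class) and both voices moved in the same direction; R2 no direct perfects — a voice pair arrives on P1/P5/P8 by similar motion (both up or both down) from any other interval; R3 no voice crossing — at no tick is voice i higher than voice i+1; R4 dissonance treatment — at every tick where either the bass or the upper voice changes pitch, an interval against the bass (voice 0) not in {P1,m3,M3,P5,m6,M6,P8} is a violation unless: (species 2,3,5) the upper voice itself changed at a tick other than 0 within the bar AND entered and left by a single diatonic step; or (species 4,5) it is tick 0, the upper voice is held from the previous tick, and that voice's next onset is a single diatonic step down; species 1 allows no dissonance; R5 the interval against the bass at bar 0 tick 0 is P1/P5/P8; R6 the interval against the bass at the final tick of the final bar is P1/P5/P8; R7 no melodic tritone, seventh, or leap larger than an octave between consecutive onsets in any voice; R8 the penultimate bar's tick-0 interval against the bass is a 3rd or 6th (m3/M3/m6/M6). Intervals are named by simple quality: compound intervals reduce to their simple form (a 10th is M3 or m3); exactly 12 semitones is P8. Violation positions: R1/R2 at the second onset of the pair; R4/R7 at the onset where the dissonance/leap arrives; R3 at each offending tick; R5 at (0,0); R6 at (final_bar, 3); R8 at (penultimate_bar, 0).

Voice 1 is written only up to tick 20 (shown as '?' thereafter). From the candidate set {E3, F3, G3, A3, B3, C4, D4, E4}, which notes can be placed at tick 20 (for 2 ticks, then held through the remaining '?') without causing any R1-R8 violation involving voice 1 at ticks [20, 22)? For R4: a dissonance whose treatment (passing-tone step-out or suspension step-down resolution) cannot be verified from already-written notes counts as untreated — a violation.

{C4, E4, G3}

E3: violates R2,R7
F3: violates R4
G3: legal
A3: violates R4
B3: violates R2
C4: legal
D4: violates R4
E4: legal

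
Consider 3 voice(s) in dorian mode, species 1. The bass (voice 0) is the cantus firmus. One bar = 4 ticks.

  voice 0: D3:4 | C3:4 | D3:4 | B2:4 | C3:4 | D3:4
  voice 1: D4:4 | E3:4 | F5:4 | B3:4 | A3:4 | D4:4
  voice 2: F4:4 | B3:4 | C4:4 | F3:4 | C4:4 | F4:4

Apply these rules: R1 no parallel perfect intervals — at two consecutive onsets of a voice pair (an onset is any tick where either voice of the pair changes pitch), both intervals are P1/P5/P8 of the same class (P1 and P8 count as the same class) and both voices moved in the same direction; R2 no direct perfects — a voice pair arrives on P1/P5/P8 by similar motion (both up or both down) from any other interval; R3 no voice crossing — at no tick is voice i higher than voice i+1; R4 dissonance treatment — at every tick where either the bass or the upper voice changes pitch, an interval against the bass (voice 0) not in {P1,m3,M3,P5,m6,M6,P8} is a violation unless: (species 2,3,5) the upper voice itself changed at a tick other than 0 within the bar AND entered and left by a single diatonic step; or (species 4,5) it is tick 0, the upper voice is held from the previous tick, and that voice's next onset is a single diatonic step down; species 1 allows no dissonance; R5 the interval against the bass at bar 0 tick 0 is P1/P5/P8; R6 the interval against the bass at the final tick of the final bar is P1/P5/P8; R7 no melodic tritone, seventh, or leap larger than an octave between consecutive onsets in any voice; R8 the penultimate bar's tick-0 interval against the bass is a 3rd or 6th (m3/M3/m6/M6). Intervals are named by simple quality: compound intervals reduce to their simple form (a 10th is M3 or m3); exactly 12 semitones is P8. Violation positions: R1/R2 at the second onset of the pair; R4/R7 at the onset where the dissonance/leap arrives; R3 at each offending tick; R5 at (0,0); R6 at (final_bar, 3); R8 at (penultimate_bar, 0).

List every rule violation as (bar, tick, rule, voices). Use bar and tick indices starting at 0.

(0, 0, R5, (0, 2))
(1, 0, R2, (1, 2))
(1, 0, R4, (0, 2))
(1, 0, R7, (1,))
(1, 0, R7, (2,))
(2, 0, R3, (1, 2))
(2, 0, R4, (0, 2))
(2, 0, R7, (1,))
(2, 1, R3, (1, 2))
(2, 2, R3, (1, 2))
(2, 3, R3, (1, 2))
(3, 0, R2, (0, 1))
(3, 0, R3, (1, 2))
(3, 0, R4, (0, 2))
(3, 0, R7, (1,))
(3, 1, R3, (1, 2))
(3, 2, R3, (1, 2))
(3, 3, R3, (1, 2))
(4, 0, R2, (0, 2))
(4, 0, R8, (0, 2))
(5, 0, R2, (0, 1))
(5, 3, R6, (0, 2))

bar 0: v0=D3 v1=D4 v2=F4 downbeat m3
bar 1: v0=C3 v1=E3 v2=B3 downbeat M7
bar 2: v0=D3 v1=F5 v2=C4 downbeat m7
bar 3: v0=B2 v1=B3 v2=F3 downbeat TT
bar 4: v0=C3 v1=A3 v2=C4 downbeat P8
bar 5: v0=D3 v1=D4 v2=F4 downbeat m3
  -> R5 @ bar 0 tick 0 v(0, 2): opens on m3
  -> R2 @ bar 1 tick 0 v(1, 2): D4/F4 m3 -> E3/B3 P5 similar
  -> R4 @ bar 1 tick 0 v(0, 2): C3/B3 M7 untreated
  -> R7 @ bar 1 tick 0 v(1,): D4->E3 leap 10st
  -> R7 @ bar 1 tick 0 v(2,): F4->B3 leap 6st
  -> R3 @ bar 2 tick 0 v(1, 2): F5 above C4
  -> R4 @ bar 2 tick 0 v(0, 2): D3/C4 m7 untreated
  -> R7 @ bar 2 tick 0 v(1,): E3->F5 leap 25st
  -> R3 @ bar 2 tick 1 v(1, 2): F5 above C4
  -> R3 @ bar 2 tick 2 v(1, 2): F5 above C4
  -> R3 @ bar 2 tick 3 v(1, 2): F5 above C4
  -> R2 @ bar 3 tick 0 v(0, 1): D3/F5 m3 -> B2/B3 P8 similar
  -> R3 @ bar 3 tick 0 v(1, 2): B3 above F3
  -> R4 @ bar 3 tick 0 v(0, 2): B2/F3 TT untreated
  -> R7 @ bar 3 tick 0 v(1,): F5->B3 leap 18st
  -> R3 @ bar 3 tick 1 v(1, 2): B3 above F3
  -> R3 @ bar 3 tick 2 v(1, 2): B3 above F3
  -> R3 @ bar 3 tick 3 v(1, 2): B3 above F3
  -> R2 @ bar 4 tick 0 v(0, 2): B2/F3 TT -> C3/C4 P8 similar
  -> R8 @ bar 4 tick 0 v(0, 2): penult P8 not 3rd/6th
  -> R2 @ bar 5 tick 0 v(0, 1): C3/A3 M6 -> D3/D4 P8 similar
  -> R6 @ bar 5 tick 3 v(0, 2): closes on m3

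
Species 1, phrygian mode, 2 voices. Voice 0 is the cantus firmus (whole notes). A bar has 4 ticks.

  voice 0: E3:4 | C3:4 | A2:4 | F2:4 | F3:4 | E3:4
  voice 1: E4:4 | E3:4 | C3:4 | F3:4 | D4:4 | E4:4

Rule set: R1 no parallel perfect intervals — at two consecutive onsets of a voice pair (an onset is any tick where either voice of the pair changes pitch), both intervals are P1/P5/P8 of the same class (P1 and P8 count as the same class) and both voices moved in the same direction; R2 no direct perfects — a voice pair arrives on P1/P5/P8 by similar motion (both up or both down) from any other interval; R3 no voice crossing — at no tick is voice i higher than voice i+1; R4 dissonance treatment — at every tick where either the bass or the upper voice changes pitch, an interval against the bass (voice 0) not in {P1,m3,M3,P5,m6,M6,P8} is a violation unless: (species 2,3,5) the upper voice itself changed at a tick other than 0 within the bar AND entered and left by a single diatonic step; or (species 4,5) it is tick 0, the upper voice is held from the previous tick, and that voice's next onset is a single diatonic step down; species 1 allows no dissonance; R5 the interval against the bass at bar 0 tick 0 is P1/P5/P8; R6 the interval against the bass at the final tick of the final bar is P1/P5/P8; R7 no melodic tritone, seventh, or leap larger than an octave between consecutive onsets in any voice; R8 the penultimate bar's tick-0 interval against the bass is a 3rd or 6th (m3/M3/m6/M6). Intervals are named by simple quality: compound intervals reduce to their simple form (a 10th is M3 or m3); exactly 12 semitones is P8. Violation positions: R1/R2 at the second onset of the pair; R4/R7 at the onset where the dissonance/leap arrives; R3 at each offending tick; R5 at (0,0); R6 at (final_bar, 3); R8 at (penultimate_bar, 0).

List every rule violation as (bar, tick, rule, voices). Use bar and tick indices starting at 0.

bar 0: v0=E3 v1=E4 downbeat P8
bar 1: v0=C3 v1=E3 downbeat M3
bar 2: v0=A2 v1=C3 downbeat m3
bar 3: v0=F2 v1=F3 downbeat P8
bar 4: v0=F3 v1=D4 downbeat M6
bar 5: v0=E3 v1=E4 downbeat P8

No violations across 6 bars (E3..E3 vs E4..E4).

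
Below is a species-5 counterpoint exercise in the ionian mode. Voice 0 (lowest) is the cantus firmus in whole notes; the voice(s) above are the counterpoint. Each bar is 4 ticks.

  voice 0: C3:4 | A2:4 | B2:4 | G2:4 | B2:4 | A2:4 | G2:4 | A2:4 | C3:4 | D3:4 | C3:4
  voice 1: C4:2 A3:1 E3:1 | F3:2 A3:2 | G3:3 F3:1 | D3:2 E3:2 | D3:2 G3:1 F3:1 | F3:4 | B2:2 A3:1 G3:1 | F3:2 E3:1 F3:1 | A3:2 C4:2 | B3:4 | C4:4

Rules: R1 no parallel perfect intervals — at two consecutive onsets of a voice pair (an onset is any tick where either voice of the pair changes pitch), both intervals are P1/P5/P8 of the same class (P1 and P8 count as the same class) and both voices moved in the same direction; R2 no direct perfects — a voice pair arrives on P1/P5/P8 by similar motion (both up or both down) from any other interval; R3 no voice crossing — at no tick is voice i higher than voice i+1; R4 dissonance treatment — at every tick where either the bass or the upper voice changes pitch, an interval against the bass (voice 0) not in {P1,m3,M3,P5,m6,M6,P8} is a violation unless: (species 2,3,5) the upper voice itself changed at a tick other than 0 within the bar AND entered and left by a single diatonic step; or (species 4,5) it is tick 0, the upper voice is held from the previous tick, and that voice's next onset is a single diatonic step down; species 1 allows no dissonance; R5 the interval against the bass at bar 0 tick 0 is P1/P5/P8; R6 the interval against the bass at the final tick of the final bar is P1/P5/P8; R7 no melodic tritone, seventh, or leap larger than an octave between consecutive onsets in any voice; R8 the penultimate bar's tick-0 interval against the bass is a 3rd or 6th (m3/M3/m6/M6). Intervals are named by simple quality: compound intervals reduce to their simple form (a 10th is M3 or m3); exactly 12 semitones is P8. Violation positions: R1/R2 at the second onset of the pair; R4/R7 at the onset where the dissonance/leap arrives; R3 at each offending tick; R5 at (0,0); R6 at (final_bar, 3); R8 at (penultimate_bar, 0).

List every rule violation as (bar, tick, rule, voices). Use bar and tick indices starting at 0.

(2, 3, R4, (0, 1))
(3, 0, R2, (0, 1))
(4, 3, R4, (0, 1))
(6, 0, R7, (1,))
(6, 2, R4, (0, 1))
(6, 2, R7, (1,))

bar 0: v0=C3 v1=C4 downbeat P8
bar 1: v0=A2 v1=F3 downbeat m6
bar 2: v0=B2 v1=G3 downbeat m6
bar 3: v0=G2 v1=D3 downbeat P5
bar 4: v0=B2 v1=D3 downbeat m3
bar 5: v0=A2 v1=F3 downbeat m6
bar 6: v0=G2 v1=B2 downbeat M3
bar 7: v0=A2 v1=F3 downbeat m6
bar 8: v0=C3 v1=A3 downbeat M6
bar 9: v0=D3 v1=B3 downbeat M6
bar 10: v0=C3 v1=C4 downbeat P8
  -> R4 @ bar 2 tick 3 v(0, 1): B2/F3 TT untreated
  -> R2 @ bar 3 tick 0 v(0, 1): B2/F3 TT -> G2/D3 P5 similar
  -> R4 @ bar 4 tick 3 v(0, 1): B2/F3 TT untreated
  -> R7 @ bar 6 tick 0 v(1,): F3->B2 leap 6st
  -> R4 @ bar 6 tick 2 v(0, 1): G2/A3 M2 untreated
  -> R7 @ bar 6 tick 2 v(1,): B2->A3 leap 10st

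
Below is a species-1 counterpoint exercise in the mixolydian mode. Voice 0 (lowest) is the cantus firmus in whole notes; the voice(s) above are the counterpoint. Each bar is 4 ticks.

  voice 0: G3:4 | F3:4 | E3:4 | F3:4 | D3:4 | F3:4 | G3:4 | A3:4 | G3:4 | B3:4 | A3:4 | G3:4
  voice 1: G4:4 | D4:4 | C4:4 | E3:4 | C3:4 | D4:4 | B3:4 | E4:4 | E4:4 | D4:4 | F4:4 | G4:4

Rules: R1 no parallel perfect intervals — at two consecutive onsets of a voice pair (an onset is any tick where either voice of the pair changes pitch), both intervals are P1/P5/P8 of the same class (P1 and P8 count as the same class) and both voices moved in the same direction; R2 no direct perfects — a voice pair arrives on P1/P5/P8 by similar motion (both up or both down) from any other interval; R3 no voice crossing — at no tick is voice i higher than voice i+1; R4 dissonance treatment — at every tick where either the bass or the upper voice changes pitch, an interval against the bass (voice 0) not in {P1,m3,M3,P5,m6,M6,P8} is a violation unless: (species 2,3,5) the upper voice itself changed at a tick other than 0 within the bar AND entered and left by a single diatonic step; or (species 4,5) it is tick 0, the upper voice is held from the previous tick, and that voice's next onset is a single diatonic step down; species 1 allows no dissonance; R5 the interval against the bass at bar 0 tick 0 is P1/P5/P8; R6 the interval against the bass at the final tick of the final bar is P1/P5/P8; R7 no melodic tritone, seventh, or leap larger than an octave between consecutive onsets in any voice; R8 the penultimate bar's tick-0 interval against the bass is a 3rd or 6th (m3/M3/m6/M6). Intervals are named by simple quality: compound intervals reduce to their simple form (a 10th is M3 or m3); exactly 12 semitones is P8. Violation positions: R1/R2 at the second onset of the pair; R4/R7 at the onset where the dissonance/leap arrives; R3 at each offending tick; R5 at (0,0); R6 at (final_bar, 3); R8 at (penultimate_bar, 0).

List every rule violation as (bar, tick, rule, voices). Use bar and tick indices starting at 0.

(3, 0, R3, (0, 1))
(3, 0, R4, (0, 1))
(3, 1, R3, (0, 1))
(3, 2, R3, (0, 1))
(3, 3, R3, (0, 1))
(4, 0, R3, (0, 1))
(4, 0, R4, (0, 1))
(4, 1, R3, (0, 1))
(4, 2, R3, (0, 1))
(4, 3, R3, (0, 1))
(5, 0, R7, (1,))
(7, 0, R2, (0, 1))

bar 0: v0=G3 v1=G4 downbeat P8
bar 1: v0=F3 v1=D4 downbeat M6
bar 2: v0=E3 v1=C4 downbeat m6
bar 3: v0=F3 v1=E3 downbeat m2
bar 4: v0=D3 v1=C3 downbeat M2
bar 5: v0=F3 v1=D4 downbeat M6
bar 6: v0=G3 v1=B3 downbeat M3
bar 7: v0=A3 v1=E4 downbeat P5
bar 8: v0=G3 v1=E4 downbeat M6
bar 9: v0=B3 v1=D4 downbeat m3
bar 10: v0=A3 v1=F4 downbeat m6
bar 11: v0=G3 v1=G4 downbeat P8
  -> R3 @ bar 3 tick 0 v(0, 1): F3 above E3
  -> R4 @ bar 3 tick 0 v(0, 1): F3/E3 m2 untreated
  -> R3 @ bar 3 tick 1 v(0, 1): F3 above E3
  -> R3 @ bar 3 tick 2 v(0, 1): F3 above E3
  -> R3 @ bar 3 tick 3 v(0, 1): F3 above E3
  -> R3 @ bar 4 tick 0 v(0, 1): D3 above C3
  -> R4 @ bar 4 tick 0 v(0, 1): D3/C3 M2 untreated
  -> R3 @ bar 4 tick 1 v(0, 1): D3 above C3
  -> R3 @ bar 4 tick 2 v(0, 1): D3 above C3
  -> R3 @ bar 4 tick 3 v(0, 1): D3 above C3
  -> R7 @ bar 5 tick 0 v(1,): C3->D4 leap 14st
  -> R2 @ bar 7 tick 0 v(0, 1): G3/B3 M3 -> A3/E4 P5 similar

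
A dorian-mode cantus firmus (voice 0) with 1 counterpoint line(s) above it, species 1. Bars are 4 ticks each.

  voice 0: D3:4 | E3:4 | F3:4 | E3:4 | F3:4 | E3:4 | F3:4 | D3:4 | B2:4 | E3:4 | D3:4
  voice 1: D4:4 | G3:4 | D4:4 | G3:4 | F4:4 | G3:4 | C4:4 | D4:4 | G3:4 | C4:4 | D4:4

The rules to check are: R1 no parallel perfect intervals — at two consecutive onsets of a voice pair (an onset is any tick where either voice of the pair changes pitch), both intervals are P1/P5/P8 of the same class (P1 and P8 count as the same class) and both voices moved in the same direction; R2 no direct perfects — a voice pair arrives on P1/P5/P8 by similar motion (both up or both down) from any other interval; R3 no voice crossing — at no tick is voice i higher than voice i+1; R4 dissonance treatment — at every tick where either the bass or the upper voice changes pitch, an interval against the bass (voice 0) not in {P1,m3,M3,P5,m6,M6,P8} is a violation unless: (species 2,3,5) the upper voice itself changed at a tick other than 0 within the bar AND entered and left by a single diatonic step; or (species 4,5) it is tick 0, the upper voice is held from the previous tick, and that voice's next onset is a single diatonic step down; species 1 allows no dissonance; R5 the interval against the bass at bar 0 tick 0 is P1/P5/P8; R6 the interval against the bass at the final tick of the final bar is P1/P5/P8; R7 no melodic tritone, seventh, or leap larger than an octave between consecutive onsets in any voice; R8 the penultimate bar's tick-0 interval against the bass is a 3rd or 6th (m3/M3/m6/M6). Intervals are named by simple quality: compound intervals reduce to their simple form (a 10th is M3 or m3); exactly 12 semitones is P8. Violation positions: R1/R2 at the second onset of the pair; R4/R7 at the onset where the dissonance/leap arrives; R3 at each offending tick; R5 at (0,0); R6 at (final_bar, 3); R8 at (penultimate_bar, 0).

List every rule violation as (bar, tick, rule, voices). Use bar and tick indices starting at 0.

(4, 0, R2, (0, 1))
(4, 0, R7, (1,))
(5, 0, R7, (1,))
(6, 0, R2, (0, 1))

bar 0: v0=D3 v1=D4 downbeat P8
bar 1: v0=E3 v1=G3 downbeat m3
bar 2: v0=F3 v1=D4 downbeat M6
bar 3: v0=E3 v1=G3 downbeat m3
bar 4: v0=F3 v1=F4 downbeat P8
bar 5: v0=E3 v1=G3 downbeat m3
bar 6: v0=F3 v1=C4 downbeat P5
bar 7: v0=D3 v1=D4 downbeat P8
bar 8: v0=B2 v1=G3 downbeat m6
bar 9: v0=E3 v1=C4 downbeat m6
bar 10: v0=D3 v1=D4 downbeat P8
  -> R2 @ bar 4 tick 0 v(0, 1): E3/G3 m3 -> F3/F4 P8 similar
  -> R7 @ bar 4 tick 0 v(1,): G3->F4 leap 10st
  -> R7 @ bar 5 tick 0 v(1,): F4->G3 leap 10st
  -> R2 @ bar 6 tick 0 v(0, 1): E3/G3 m3 -> F3/C4 P5 similar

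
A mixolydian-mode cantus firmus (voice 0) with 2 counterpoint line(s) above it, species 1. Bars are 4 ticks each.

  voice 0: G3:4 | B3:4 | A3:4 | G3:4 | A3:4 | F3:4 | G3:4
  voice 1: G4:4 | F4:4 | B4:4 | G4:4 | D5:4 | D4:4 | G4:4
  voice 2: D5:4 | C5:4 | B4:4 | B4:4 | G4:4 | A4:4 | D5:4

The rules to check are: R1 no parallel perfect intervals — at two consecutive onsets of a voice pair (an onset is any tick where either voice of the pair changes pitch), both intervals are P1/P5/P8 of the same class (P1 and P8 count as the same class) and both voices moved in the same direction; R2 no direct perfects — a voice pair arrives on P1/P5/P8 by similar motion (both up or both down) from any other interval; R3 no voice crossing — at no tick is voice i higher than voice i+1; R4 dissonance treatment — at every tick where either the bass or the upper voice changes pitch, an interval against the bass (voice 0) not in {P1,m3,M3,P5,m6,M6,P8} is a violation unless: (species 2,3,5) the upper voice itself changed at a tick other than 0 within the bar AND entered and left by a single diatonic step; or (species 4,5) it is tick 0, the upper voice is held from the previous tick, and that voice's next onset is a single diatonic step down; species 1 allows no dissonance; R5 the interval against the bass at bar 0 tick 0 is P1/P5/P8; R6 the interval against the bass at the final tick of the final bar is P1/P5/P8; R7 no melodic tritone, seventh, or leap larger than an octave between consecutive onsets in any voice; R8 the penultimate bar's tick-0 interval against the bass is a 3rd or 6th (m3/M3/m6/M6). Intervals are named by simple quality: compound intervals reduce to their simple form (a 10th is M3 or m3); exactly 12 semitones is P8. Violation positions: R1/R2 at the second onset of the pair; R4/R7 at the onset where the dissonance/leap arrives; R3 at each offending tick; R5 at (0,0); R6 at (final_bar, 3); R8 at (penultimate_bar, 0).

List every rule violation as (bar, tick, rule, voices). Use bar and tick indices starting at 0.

(1, 0, R1, (1, 2))
(1, 0, R4, (0, 1))
(1, 0, R4, (0, 2))
(2, 0, R4, (0, 1))
(2, 0, R4, (0, 2))
(2, 0, R7, (1,))
(3, 0, R2, (0, 1))
(4, 0, R3, (1, 2))
(4, 0, R4, (0, 1))
(4, 0, R4, (0, 2))
(4, 1, R3, (1, 2))
(4, 2, R3, (1, 2))
(4, 3, R3, (1, 2))
(6, 0, R1, (1, 2))
(6, 0, R2, (0, 1))
(6, 0, R2, (0, 2))

bar 0: v0=G3 v1=G4 v2=D5 downbeat P5
bar 1: v0=B3 v1=F4 v2=C5 downbeat m2
bar 2: v0=A3 v1=B4 v2=B4 downbeat M2
bar 3: v0=G3 v1=G4 v2=B4 downbeat M3
bar 4: v0=A3 v1=D5 v2=G4 downbeat m7
bar 5: v0=F3 v1=D4 v2=A4 downbeat M3
bar 6: v0=G3 v1=G4 v2=D5 downbeat P5
  -> R1 @ bar 1 tick 0 v(1, 2): G4/D5 P5 -> F4/C5 P5 similar
  -> R4 @ bar 1 tick 0 v(0, 1): B3/F4 TT untreated
  -> R4 @ bar 1 tick 0 v(0, 2): B3/C5 m2 untreated
  -> R4 @ bar 2 tick 0 v(0, 1): A3/B4 M2 untreated
  -> R4 @ bar 2 tick 0 v(0, 2): A3/B4 M2 untreated
  -> R7 @ bar 2 tick 0 v(1,): F4->B4 leap 6st
  -> R2 @ bar 3 tick 0 v(0, 1): A3/B4 M2 -> G3/G4 P8 similar
  -> R3 @ bar 4 tick 0 v(1, 2): D5 above G4
  -> R4 @ bar 4 tick 0 v(0, 1): A3/D5 P4 untreated
  -> R4 @ bar 4 tick 0 v(0, 2): A3/G4 m7 untreated
  -> R3 @ bar 4 tick 1 v(1, 2): D5 above G4
  -> R3 @ bar 4 tick 2 v(1, 2): D5 above G4
  -> R3 @ bar 4 tick 3 v(1, 2): D5 above G4
  -> R1 @ bar 6 tick 0 v(1, 2): D4/A4 P5 -> G4/D5 P5 similar
  -> R2 @ bar 6 tick 0 v(0, 1): F3/D4 M6 -> G3/G4 P8 similar
  -> R2 @ bar 6 tick 0 v(0, 2): F3/A4 M3 -> G3/D5 P5 similar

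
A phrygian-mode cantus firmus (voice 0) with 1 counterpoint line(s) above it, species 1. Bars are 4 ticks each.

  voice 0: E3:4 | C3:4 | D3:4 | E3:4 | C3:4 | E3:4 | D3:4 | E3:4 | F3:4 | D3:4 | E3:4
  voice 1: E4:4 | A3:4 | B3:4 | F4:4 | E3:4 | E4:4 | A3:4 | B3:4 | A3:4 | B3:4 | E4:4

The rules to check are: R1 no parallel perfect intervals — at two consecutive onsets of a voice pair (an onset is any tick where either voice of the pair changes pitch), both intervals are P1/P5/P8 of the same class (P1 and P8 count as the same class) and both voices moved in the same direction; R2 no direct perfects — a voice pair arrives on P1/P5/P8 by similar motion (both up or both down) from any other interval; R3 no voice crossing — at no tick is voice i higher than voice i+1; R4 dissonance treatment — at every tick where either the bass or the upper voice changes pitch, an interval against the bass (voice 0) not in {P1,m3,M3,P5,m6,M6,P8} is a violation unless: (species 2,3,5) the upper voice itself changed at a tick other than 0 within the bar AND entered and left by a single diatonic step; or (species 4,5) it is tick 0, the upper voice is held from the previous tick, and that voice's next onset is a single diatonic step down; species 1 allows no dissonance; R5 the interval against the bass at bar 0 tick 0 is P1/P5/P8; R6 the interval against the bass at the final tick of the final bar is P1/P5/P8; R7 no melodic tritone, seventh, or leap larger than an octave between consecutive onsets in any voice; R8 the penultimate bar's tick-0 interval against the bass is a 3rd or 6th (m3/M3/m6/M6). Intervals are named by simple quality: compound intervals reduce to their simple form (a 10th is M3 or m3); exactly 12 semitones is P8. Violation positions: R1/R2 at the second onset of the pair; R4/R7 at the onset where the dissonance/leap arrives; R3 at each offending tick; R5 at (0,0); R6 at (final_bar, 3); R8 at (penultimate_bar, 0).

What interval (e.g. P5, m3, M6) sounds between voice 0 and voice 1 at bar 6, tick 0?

voice 0=D3 voice 1=A3 -> P5

P5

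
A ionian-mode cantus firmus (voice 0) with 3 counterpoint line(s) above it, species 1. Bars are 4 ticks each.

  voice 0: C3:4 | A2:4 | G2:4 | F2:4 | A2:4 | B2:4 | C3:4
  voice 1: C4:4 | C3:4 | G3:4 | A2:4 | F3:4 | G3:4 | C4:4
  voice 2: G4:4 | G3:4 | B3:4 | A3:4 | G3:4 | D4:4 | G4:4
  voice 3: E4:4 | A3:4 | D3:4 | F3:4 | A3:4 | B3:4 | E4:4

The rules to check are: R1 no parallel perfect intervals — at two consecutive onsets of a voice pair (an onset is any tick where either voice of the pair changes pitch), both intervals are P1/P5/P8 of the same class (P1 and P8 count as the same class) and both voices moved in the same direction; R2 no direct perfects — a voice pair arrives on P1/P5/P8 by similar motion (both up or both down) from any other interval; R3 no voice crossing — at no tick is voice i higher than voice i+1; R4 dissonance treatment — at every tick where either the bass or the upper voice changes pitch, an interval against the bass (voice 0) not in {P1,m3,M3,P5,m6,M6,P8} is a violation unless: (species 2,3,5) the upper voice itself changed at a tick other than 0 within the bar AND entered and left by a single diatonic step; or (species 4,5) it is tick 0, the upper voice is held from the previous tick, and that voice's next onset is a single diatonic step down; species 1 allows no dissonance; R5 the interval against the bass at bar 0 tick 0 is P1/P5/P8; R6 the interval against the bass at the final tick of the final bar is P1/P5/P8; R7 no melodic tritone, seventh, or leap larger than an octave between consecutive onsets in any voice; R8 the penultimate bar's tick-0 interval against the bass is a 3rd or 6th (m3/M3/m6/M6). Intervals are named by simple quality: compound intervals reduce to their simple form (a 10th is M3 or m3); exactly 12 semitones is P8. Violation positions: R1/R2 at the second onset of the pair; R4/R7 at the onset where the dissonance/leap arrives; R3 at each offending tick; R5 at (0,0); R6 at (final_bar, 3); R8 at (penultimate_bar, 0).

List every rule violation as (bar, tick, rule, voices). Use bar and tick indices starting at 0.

bar 0: v0=C3 v1=C4 v2=G4 v3=E4 downbeat M3
bar 1: v0=A2 v1=C3 v2=G3 v3=A3 downbeat P8
bar 2: v0=G2 v1=G3 v2=B3 v3=D3 downbeat P5
bar 3: v0=F2 v1=A2 v2=A3 v3=F3 downbeat P8
bar 4: v0=A2 v1=F3 v2=G3 v3=A3 downbeat P8
bar 5: v0=B2 v1=G3 v2=D4 v3=B3 downbeat P8
bar 6: v0=C3 v1=C4 v2=G4 v3=E4 downbeat M3
  -> R3 @ bar 0 tick 0 v(2, 3): G4 above E4
  -> R5 @ bar 0 tick 0 v(0, 3): opens on M3
  -> R3 @ bar 0 tick 1 v(2, 3): G4 above E4
  -> R3 @ bar 0 tick 2 v(2, 3): G4 above E4
  -> R3 @ bar 0 tick 3 v(2, 3): G4 above E4
  -> R1 @ bar 1 tick 0 v(1, 2): C4/G4 P5 -> C3/G3 P5 similar
  -> R2 @ bar 1 tick 0 v(0, 3): C3/E4 M3 -> A2/A3 P8 similar
  -> R4 @ bar 1 tick 0 v(0, 2): A2/G3 m7 untreated
  -> R2 @ bar 2 tick 0 v(0, 3): A2/A3 P8 -> G2/D3 P5 similar
  -> R3 @ bar 2 tick 0 v(2, 3): B3 above D3
  -> R3 @ bar 2 tick 1 v(2, 3): B3 above D3
  -> R3 @ bar 2 tick 2 v(2, 3): B3 above D3
  -> R3 @ bar 2 tick 3 v(2, 3): B3 above D3
  -> R2 @ bar 3 tick 0 v(1, 2): G3/B3 M3 -> A2/A3 P8 similar
  -> R3 @ bar 3 tick 0 v(2, 3): A3 above F3
  -> R7 @ bar 3 tick 0 v(1,): G3->A2 leap 10st
  -> R3 @ bar 3 tick 1 v(2, 3): A3 above F3
  -> R3 @ bar 3 tick 2 v(2, 3): A3 above F3
  -> R3 @ bar 3 tick 3 v(2, 3): A3 above F3
  -> R1 @ bar 4 tick 0 v(0, 3): F2/F3 P8 -> A2/A3 P8 similar
  -> R4 @ bar 4 tick 0 v(0, 2): A2/G3 m7 untreated
  -> R1 @ bar 5 tick 0 v(0, 3): A2/A3 P8 -> B2/B3 P8 similar
  -> R2 @ bar 5 tick 0 v(1, 2): F3/G3 M2 -> G3/D4 P5 similar
  -> R3 @ bar 5 tick 0 v(2, 3): D4 above B3
  -> R8 @ bar 5 tick 0 v(0, 3): penult P8 not 3rd/6th
  -> R3 @ bar 5 tick 1 v(2, 3): D4 above B3
  -> R3 @ bar 5 tick 2 v(2, 3): D4 above B3
  -> R3 @ bar 5 tick 3 v(2, 3): D4 above B3
  -> R1 @ bar 6 tick 0 v(1, 2): G3/D4 P5 -> C4/G4 P5 similar
  -> R2 @ bar 6 tick 0 v(0, 1): B2/G3 m6 -> C3/C4 P8 similar
  -> R2 @ bar 6 tick 0 v(0, 2): B2/D4 m3 -> C3/G4 P5 similar
  -> R3 @ bar 6 tick 0 v(2, 3): G4 above E4
  -> R3 @ bar 6 tick 1 v(2, 3): G4 above E4
  -> R3 @ bar 6 tick 2 v(2, 3): G4 above E4
  -> R3 @ bar 6 tick 3 v(2, 3): G4 above E4
  -> R6 @ bar 6 tick 3 v(0, 3): closes on M3

(0, 0, R3, (2, 3))
(0, 0, R5, (0, 3))
(0, 1, R3, (2, 3))
(0, 2, R3, (2, 3))
(0, 3, R3, (2, 3))
(1, 0, R1, (1, 2))
(1, 0, R2, (0, 3))
(1, 0, R4, (0, 2))
(2, 0, R2, (0, 3))
(2, 0, R3, (2, 3))
(2, 1, R3, (2, 3))
(2, 2, R3, (2, 3))
(2, 3, R3, (2, 3))
(3, 0, R2, (1, 2))
(3, 0, R3, (2, 3))
(3, 0, R7, (1,))
(3, 1, R3, (2, 3))
(3, 2, R3, (2, 3))
(3, 3, R3, (2, 3))
(4, 0, R1, (0, 3))
(4, 0, R4, (0, 2))
(5, 0, R1, (0, 3))
(5, 0, R2, (1, 2))
(5, 0, R3, (2, 3))
(5, 0, R8, (0, 3))
(5, 1, R3, (2, 3))
(5, 2, R3, (2, 3))
(5, 3, R3, (2, 3))
(6, 0, R1, (1, 2))
(6, 0, R2, (0, 1))
(6, 0, R2, (0, 2))
(6, 0, R3, (2, 3))
(6, 1, R3, (2, 3))
(6, 2, R3, (2, 3))
(6, 3, R3, (2, 3))
(6, 3, R6, (0, 3))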